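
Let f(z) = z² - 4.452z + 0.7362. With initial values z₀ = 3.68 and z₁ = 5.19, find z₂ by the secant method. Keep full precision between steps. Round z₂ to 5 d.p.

f(z_0) = -2.104760, f(z_1) = 4.566420
z_2 = 5.190000 - (4.566420)·(5.190000 - 3.680000)/(4.566420 - (-2.104760)) = 4.156406; f(z_2) = -0.492410

4.15641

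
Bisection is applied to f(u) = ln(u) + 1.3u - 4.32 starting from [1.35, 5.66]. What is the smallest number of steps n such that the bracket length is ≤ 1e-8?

29

Initial width b − a = 5.66 − 1.35 = 4.310000.
After n steps the width is (b−a)/2^n; need (b−a)/2^n ≤ 1e-8.
So n ≥ log₂(4.310000/1e-8) = log₂(431000000.0000) ≈ 28.6831.
Hence n = 29.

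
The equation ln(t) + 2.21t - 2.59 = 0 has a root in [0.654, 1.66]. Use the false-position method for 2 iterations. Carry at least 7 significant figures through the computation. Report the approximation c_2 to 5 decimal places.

False-position update: c = (a·f(b) − b·f(a))/(f(b) − f(a)); replace the endpoint whose sign matches f(c).
f(0.654000) = -1.569308, f(1.660000) = 1.585418
step 1: c = 1.154431, f(c) = 0.104901 > 0 → new bracket [0.654000, 1.154431]
step 2: c = 1.123076, f(c) = 0.008069 > 0 → new bracket [0.654000, 1.123076]

1.12308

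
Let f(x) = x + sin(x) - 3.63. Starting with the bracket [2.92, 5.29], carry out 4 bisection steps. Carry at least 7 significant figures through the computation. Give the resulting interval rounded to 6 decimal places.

f(2.920000) = -0.490216, f(5.290000) = 0.822231 (opposite signs)
step 1: m = 4.105000, f(m) = -0.346141 < 0 → root in [4.105000, 5.290000]
step 2: m = 4.697500, f(m) = 0.067611 > 0 → root in [4.105000, 4.697500]
step 3: m = 4.401250, f(m) = -0.180735 < 0 → root in [4.401250, 4.697500]
step 4: m = 4.549375, f(m) = -0.067368 < 0 → root in [4.549375, 4.697500]

[4.549375, 4.697500]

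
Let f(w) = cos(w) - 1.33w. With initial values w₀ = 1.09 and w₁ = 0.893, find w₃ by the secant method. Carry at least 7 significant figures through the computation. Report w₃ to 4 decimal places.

0.6154

f(w_0) = -0.987215, f(w_1) = -0.560612
w_2 = 0.893000 - (-0.560612)·(0.893000 - 1.090000)/(-0.560612 - (-0.987215)) = 0.634116; f(w_2) = -0.037779
w_3 = 0.634116 - (-0.037779)·(0.634116 - 0.893000)/(-0.037779 - (-0.560612)) = 0.615410; f(w_3) = -0.001958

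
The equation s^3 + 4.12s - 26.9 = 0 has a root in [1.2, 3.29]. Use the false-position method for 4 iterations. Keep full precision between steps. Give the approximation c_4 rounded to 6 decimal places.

2.538577

f(1.200000) = -20.228000, f(3.290000) = 22.266089
step 1: c = 2.194880, f(c) = -7.283264 < 0 → new bracket [2.194880, 3.290000]
step 2: c = 2.464803, f(c) = -1.770709 < 0 → new bracket [2.464803, 3.290000]
step 3: c = 2.525592, f(c) = -0.384773 < 0 → new bracket [2.525592, 3.290000]
step 4: c = 2.538577, f(c) = -0.081514 < 0 → new bracket [2.538577, 3.290000]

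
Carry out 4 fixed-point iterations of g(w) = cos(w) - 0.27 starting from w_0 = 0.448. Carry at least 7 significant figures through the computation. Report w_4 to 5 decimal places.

0.56143

w_1 = g(0.448000) = 0.631315
w_2 = g(0.631315) = 0.537252
w_3 = g(0.537252) = 0.589118
w_4 = g(0.589118) = 0.561431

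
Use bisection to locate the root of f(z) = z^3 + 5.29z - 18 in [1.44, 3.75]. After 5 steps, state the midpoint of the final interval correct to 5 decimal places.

1.98141

f(1.440000) = -7.396416, f(3.750000) = 54.571875 (opposite signs)
step 1: m = 2.595000, f(m) = 13.202345 > 0 → root in [1.440000, 2.595000]
step 2: m = 2.017500, f(m) = 0.884418 > 0 → root in [1.440000, 2.017500]
step 3: m = 1.728750, f(m) = -3.688411 < 0 → root in [1.728750, 2.017500]
step 4: m = 1.873125, f(m) = -1.519127 < 0 → root in [1.873125, 2.017500]
step 5: m = 1.945312, f(m) = -0.347766 < 0 → root in [1.945312, 2.017500]
Midpoint of [1.945312, 2.017500] = 1.981406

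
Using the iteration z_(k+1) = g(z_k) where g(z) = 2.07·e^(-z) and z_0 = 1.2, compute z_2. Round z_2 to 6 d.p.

1.109685

z_1 = g(1.200000) = 0.623472
z_2 = g(0.623472) = 1.109685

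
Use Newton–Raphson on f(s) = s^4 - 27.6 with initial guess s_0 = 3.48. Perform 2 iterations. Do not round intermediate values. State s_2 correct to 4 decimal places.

f'(s) = 4s^3
s_0 = 3.480000: f = 119.061788, f' = 168.576768 → s_1 = 3.480000 - (119.061788)/(168.576768) = 2.773724
s_1 = 2.773724: f = 31.590600, f' = 85.359045 → s_2 = 2.773724 - (31.590600)/(85.359045) = 2.403633

2.4036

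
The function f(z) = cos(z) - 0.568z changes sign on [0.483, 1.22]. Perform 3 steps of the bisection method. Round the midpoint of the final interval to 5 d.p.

0.98969

f(0.483000) = 0.611262, f(1.220000) = -0.349314 (opposite signs)
step 1: m = 0.851500, f(m) = 0.175203 > 0 → root in [0.851500, 1.220000]
step 2: m = 1.035750, f(m) = -0.078425 < 0 → root in [0.851500, 1.035750]
step 3: m = 0.943625, f(m) = 0.050878 > 0 → root in [0.943625, 1.035750]
Midpoint of [0.943625, 1.035750] = 0.989687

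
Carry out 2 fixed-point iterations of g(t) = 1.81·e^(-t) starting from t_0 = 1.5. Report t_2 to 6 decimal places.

t_1 = g(1.500000) = 0.403866
t_2 = g(0.403866) = 1.208598

1.208598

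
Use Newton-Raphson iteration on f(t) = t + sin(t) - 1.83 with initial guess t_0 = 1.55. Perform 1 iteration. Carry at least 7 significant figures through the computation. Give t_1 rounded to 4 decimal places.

0.8449

Newton update: t ← t − f(t)/f'(t).
f'(t) = 1 + cos(t)
t_0 = 1.550000: f = 0.719784, f' = 1.020795 → t_1 = 1.550000 - (0.719784)/(1.020795) = 0.844879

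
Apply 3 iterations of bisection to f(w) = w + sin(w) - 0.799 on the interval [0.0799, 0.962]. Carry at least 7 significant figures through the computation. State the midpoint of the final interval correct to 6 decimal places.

0.355556

f(0.079900) = -0.639285, f(0.962000) = 0.983337 (opposite signs)
step 1: m = 0.520950, f(m) = 0.219654 > 0 → root in [0.079900, 0.520950]
step 2: m = 0.300425, f(m) = -0.202649 < 0 → root in [0.300425, 0.520950]
step 3: m = 0.410687, f(m) = 0.010927 > 0 → root in [0.300425, 0.410687]
Midpoint of [0.300425, 0.410687] = 0.355556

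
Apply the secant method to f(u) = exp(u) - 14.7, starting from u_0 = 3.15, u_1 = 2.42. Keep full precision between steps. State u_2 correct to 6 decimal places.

Secant update: u_(k+1) = u_k − f(u_k)·(u_k − u_(k-1))/(f(u_k) − f(u_(k-1))).
f(u_0) = 8.636065, f(u_1) = -3.454141
u_2 = 2.420000 - (-3.454141)·(2.420000 - 3.150000)/(-3.454141 - (8.636065)) = 2.628559; f(u_2) = -0.846206

2.628559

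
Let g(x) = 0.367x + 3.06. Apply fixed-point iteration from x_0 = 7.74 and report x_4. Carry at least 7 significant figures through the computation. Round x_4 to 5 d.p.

x_1 = g(7.740000) = 5.900580
x_2 = g(5.900580) = 5.225513
x_3 = g(5.225513) = 4.977763
x_4 = g(4.977763) = 4.886839

4.88684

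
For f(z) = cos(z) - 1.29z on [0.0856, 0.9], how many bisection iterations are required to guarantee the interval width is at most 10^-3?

10

Initial width b − a = 0.9 − 0.0856 = 0.814400.
After n steps the width is (b−a)/2^n; need (b−a)/2^n ≤ 10^-3.
So n ≥ log₂(0.814400/10^-3) = log₂(814.4000) ≈ 9.6696.
Hence n = 10.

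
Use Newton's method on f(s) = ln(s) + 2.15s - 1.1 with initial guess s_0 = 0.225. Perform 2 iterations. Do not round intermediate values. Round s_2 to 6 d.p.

0.679273

f'(s) = 1/s + 2.15
s_0 = 0.225000: f = -2.107905, f' = 6.594444 → s_1 = 0.225000 - (-2.107905)/(6.594444) = 0.544649
s_1 = 0.544649: f = -0.536620, f' = 3.986046 → s_2 = 0.544649 - (-0.536620)/(3.986046) = 0.679273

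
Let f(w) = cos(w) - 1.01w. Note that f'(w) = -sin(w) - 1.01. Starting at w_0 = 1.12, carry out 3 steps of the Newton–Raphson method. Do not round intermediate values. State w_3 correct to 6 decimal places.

w_0 = 1.120000: f = -0.695518, f' = -1.910100 → w_1 = 1.120000 - (-0.695518)/(-1.910100) = 0.755874
w_1 = 0.755874: f = -0.035760, f' = -1.695925 → w_2 = 0.755874 - (-0.035760)/(-1.695925) = 0.734788
w_2 = 0.734788: f = -0.000163, f' = -1.680430 → w_3 = 0.734788 - (-0.000163)/(-1.680430) = 0.734691

0.734691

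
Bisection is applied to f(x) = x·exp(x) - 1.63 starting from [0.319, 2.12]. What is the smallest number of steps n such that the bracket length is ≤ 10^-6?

Initial width b − a = 2.12 − 0.319 = 1.801000.
After n steps the width is (b−a)/2^n; need (b−a)/2^n ≤ 10^-6.
So n ≥ log₂(1.801000/10^-6) = log₂(1801000.0000) ≈ 20.7804.
Hence n = 21.

21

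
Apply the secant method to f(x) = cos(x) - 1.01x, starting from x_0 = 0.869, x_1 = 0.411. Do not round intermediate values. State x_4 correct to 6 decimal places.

0.734689

f(x_0) = -0.232099, f(x_1) = 0.501612
x_2 = 0.411000 - (0.501612)·(0.411000 - 0.869000)/(0.501612 - (-0.232099)) = 0.724118; f(x_2) = 0.017725
x_3 = 0.724118 - (0.017725)·(0.724118 - 0.411000)/(0.017725 - (0.501612)) = 0.735588; f(x_3) = -0.001507
x_4 = 0.735588 - (-0.001507)·(0.735588 - 0.724118)/(-0.001507 - (0.017725)) = 0.734689; f(x_4) = 0.000004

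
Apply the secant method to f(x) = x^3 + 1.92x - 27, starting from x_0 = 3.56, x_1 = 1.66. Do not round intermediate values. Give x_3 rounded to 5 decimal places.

2.94341

f(x_0) = 24.953216, f(x_1) = -19.238504
x_2 = 1.660000 - (-19.238504)·(1.660000 - 3.560000)/(-19.238504 - (24.953216)) = 2.487149; f(x_2) = -6.839384
x_3 = 2.487149 - (-6.839384)·(2.487149 - 1.660000)/(-6.839384 - (-19.238504)) = 2.943407; f(x_3) = 4.151977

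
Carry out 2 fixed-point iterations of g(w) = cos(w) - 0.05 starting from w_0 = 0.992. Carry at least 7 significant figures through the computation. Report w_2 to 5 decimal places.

0.82901

w_1 = g(0.992000) = 0.497017
w_2 = g(0.497017) = 0.829009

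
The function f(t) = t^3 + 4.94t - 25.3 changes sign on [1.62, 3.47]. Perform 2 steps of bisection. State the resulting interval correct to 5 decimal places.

f(1.620000) = -13.045672, f(3.470000) = 33.623723 (opposite signs)
step 1: m = 2.545000, f(m) = 3.756329 > 0 → root in [1.620000, 2.545000]
step 2: m = 2.082500, f(m) = -5.981051 < 0 → root in [2.082500, 2.545000]

[2.08250, 2.54500]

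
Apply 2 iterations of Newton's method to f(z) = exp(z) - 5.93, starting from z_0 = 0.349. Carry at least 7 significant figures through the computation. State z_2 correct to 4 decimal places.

f'(z) = exp(z)
z_0 = 0.349000: f = -4.512351, f' = 1.417649 → z_1 = 0.349000 - (-4.512351)/(1.417649) = 3.531981
z_1 = 3.531981: f = 28.261643, f' = 34.191643 → z_2 = 3.531981 - (28.261643)/(34.191643) = 2.705415

2.7054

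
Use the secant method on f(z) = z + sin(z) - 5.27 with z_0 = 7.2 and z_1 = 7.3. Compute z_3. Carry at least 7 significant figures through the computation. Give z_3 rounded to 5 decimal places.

f(z_0) = 2.723668, f(z_1) = 2.880437
z_2 = 7.300000 - (2.880437)·(7.300000 - 7.200000)/(2.880437 - (2.723668)) = 5.462621; f(z_2) = -0.538910
z_3 = 5.462621 - (-0.538910)·(5.462621 - 7.300000)/(-0.538910 - (2.880437)) = 5.752203; f(z_3) = -0.024178

5.75220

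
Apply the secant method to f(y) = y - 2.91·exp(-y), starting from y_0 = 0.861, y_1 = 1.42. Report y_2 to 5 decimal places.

1.05106

f(y_0) = -0.369171, f(y_1) = 0.716612
y_2 = 1.420000 - (0.716612)·(1.420000 - 0.861000)/(0.716612 - (-0.369171)) = 1.051062; f(y_2) = 0.033825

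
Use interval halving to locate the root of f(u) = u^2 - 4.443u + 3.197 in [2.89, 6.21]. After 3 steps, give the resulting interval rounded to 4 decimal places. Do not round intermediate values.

f(2.890000) = -1.291170, f(6.210000) = 14.170070 (opposite signs)
step 1: m = 4.550000, f(m) = 3.683850 > 0 → root in [2.890000, 4.550000]
step 2: m = 3.720000, f(m) = 0.507440 > 0 → root in [2.890000, 3.720000]
step 3: m = 3.305000, f(m) = -0.564090 < 0 → root in [3.305000, 3.720000]

[3.3050, 3.7200]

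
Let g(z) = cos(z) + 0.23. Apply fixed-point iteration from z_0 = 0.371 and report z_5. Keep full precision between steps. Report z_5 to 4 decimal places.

0.9707

z_1 = g(0.371000) = 1.161965
z_2 = g(1.161965) = 0.627537
z_3 = g(0.627537) = 1.039476
z_4 = g(1.039476) = 0.736672
z_5 = g(0.736672) = 0.970709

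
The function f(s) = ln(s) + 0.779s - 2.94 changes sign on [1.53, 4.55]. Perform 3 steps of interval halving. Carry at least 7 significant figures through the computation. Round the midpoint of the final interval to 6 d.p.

f(1.530000) = -1.322862, f(4.550000) = 2.119577 (opposite signs)
step 1: m = 3.040000, f(m) = 0.540018 > 0 → root in [1.530000, 3.040000]
step 2: m = 2.285000, f(m) = -0.333619 < 0 → root in [2.285000, 3.040000]
step 3: m = 2.662500, f(m) = 0.113353 > 0 → root in [2.285000, 2.662500]
Midpoint of [2.285000, 2.662500] = 2.473750

2.473750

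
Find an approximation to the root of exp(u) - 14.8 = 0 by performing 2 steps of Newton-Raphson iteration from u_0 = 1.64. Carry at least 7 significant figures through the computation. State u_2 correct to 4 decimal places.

2.9530

f'(u) = exp(u)
u_0 = 1.640000: f = -9.644830, f' = 5.155170 → u_1 = 1.640000 - (-9.644830)/(5.155170) = 3.510905
u_1 = 3.510905: f = 18.678540, f' = 33.478540 → u_2 = 3.510905 - (18.678540)/(33.478540) = 2.952979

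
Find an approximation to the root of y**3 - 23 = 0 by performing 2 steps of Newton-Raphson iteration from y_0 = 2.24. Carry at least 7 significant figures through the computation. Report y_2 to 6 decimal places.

f'(y) = 3y**2
y_0 = 2.240000: f = -11.760576, f' = 15.052800 → y_1 = 2.240000 - (-11.760576)/(15.052800) = 3.021288
y_1 = 3.021288: f = 4.578872, f' = 27.384548 → y_2 = 3.021288 - (4.578872)/(27.384548) = 2.854082

2.854082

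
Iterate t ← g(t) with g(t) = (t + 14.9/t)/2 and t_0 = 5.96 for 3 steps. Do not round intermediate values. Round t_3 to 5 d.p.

t_1 = g(5.960000) = 4.230000
t_2 = g(4.230000) = 3.876229
t_3 = g(3.876229) = 3.860086

3.86009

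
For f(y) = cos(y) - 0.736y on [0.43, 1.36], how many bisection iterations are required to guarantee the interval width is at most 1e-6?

Initial width b − a = 1.36 − 0.43 = 0.930000.
After n steps the width is (b−a)/2^n; need (b−a)/2^n ≤ 1e-6.
So n ≥ log₂(0.930000/1e-6) = log₂(930000.0000) ≈ 19.8269.
Hence n = 20.

20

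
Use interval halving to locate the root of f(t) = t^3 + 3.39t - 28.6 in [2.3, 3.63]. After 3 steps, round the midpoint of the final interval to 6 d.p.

2.715625

f(2.300000) = -8.636000, f(3.630000) = 31.537847 (opposite signs)
step 1: m = 2.965000, f(m) = 7.517332 > 0 → root in [2.300000, 2.965000]
step 2: m = 2.632500, f(m) = -1.432452 < 0 → root in [2.632500, 2.965000]
step 3: m = 2.798750, f(m) = 2.810376 > 0 → root in [2.632500, 2.798750]
Midpoint of [2.632500, 2.798750] = 2.715625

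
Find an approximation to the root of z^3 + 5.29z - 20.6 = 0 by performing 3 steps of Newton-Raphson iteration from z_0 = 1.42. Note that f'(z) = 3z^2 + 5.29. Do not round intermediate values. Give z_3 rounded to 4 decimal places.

z_0 = 1.420000: f = -10.224912, f' = 11.339200 → z_1 = 1.420000 - (-10.224912)/(11.339200) = 2.321731
z_1 = 2.321731: f = 4.197104, f' = 21.461309 → z_2 = 2.321731 - (4.197104)/(21.461309) = 2.126165
z_2 = 2.126165: f = 0.258912, f' = 18.851736 → z_3 = 2.126165 - (0.258912)/(18.851736) = 2.112431

2.1124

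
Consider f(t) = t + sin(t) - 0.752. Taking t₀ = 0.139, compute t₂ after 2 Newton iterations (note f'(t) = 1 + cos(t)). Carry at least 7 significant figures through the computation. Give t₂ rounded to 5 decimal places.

0.38056

t_0 = 0.139000: f = -0.474447, f' = 1.990355 → t_1 = 0.139000 - (-0.474447)/(1.990355) = 0.377373
t_1 = 0.377373: f = -0.006147, f' = 1.929636 → t_2 = 0.377373 - (-0.006147)/(1.929636) = 0.380559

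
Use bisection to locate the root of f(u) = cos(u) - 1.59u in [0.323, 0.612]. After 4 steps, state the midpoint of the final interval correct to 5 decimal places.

f(0.323000) = 0.434717, f(0.612000) = -0.154579 (opposite signs)
step 1: m = 0.467500, f(m) = 0.149373 > 0 → root in [0.467500, 0.612000]
step 2: m = 0.539750, f(m) = -0.000365 < 0 → root in [0.467500, 0.539750]
step 3: m = 0.503625, f(m) = 0.075075 > 0 → root in [0.503625, 0.539750]
step 4: m = 0.521687, f(m) = 0.037496 > 0 → root in [0.521687, 0.539750]
Midpoint of [0.521687, 0.539750] = 0.530719

0.53072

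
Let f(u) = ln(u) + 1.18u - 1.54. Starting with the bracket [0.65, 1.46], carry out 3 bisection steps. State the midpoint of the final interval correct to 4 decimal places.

1.2069

f(0.650000) = -1.203783, f(1.460000) = 0.561236 (opposite signs)
step 1: m = 1.055000, f(m) = -0.241559 < 0 → root in [1.055000, 1.460000]
step 2: m = 1.257500, f(m) = 0.172976 > 0 → root in [1.055000, 1.257500]
step 3: m = 1.156250, f(m) = -0.030443 < 0 → root in [1.156250, 1.257500]
Midpoint of [1.156250, 1.257500] = 1.206875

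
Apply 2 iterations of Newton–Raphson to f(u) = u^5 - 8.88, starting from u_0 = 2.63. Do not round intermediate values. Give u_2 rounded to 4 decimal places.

1.7974

Newton update: u ← u − f(u)/f'(u).
f'(u) = 5u^4
u_0 = 2.630000: f = 116.948420, f' = 239.217528 → u_1 = 2.630000 - (116.948420)/(239.217528) = 2.141121
u_1 = 2.141121: f = 36.119333, f' = 105.083582 → u_2 = 2.141121 - (36.119333)/(105.083582) = 1.797401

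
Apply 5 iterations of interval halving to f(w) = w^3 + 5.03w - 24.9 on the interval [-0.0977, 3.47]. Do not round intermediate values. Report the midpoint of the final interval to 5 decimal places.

2.29935

f(-0.097700) = -25.392364, f(3.470000) = 34.336023 (opposite signs)
step 1: m = 1.686150, f(m) = -11.624769 < 0 → root in [1.686150, 3.470000]
step 2: m = 2.578075, f(m) = 5.202817 > 0 → root in [1.686150, 2.578075]
step 3: m = 2.132112, f(m) = -4.483096 < 0 → root in [2.132112, 2.578075]
step 4: m = 2.355094, f(m) = 0.008570 > 0 → root in [2.132112, 2.355094]
step 5: m = 2.243603, f(m) = -2.320928 < 0 → root in [2.243603, 2.355094]
Midpoint of [2.243603, 2.355094] = 2.299348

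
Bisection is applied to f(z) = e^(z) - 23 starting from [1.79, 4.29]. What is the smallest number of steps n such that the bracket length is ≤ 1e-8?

28

Initial width b − a = 4.29 − 1.79 = 2.500000.
After n steps the width is (b−a)/2^n; need (b−a)/2^n ≤ 1e-8.
So n ≥ log₂(2.500000/1e-8) = log₂(250000000.0000) ≈ 27.8974.
Hence n = 28.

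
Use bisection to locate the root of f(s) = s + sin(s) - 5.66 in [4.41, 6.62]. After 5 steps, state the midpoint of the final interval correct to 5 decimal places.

f(4.410000) = -2.204628, f(6.620000) = 1.290482 (opposite signs)
step 1: m = 5.515000, f(m) = -0.839831 < 0 → root in [5.515000, 6.620000]
step 2: m = 6.067500, f(m) = 0.193483 > 0 → root in [5.515000, 6.067500]
step 3: m = 5.791250, f(m) = -0.341083 < 0 → root in [5.791250, 6.067500]
step 4: m = 5.929375, f(m) = -0.077100 < 0 → root in [5.929375, 6.067500]
step 5: m = 5.998438, f(m) = 0.057522 > 0 → root in [5.929375, 5.998438]
Midpoint of [5.929375, 5.998438] = 5.963906

5.96391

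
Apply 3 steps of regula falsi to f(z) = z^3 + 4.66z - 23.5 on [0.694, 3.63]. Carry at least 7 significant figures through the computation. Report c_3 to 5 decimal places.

2.24056

f(0.694000) = -19.931705, f(3.630000) = 41.247947
step 1: c = 1.650519, f(c) = -11.312219 < 0 → new bracket [1.650519, 3.630000]
step 2: c = 2.076551, f(c) = -4.869051 < 0 → new bracket [2.076551, 3.630000]
step 3: c = 2.240565, f(c) = -1.811040 < 0 → new bracket [2.240565, 3.630000]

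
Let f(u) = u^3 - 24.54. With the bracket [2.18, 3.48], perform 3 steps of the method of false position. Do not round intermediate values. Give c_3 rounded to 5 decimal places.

2.90140

False-position update: c = (a·f(b) − b·f(a))/(f(b) − f(a)); replace the endpoint whose sign matches f(c).
f(2.180000) = -14.179768, f(3.480000) = 17.604192
step 1: c = 2.759969, f(c) = -3.516142 < 0 → new bracket [2.759969, 3.480000]
step 2: c = 2.879840, f(c) = -0.656099 < 0 → new bracket [2.879840, 3.480000]
step 3: c = 2.901404, f(c) = -0.115551 < 0 → new bracket [2.901404, 3.480000]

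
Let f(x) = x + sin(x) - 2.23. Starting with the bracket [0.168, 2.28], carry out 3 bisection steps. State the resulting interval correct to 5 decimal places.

[1.22400, 1.48800]

f(0.168000) = -1.894789, f(2.280000) = 0.808881 (opposite signs)
step 1: m = 1.224000, f(m) = -0.065534 < 0 → root in [1.224000, 2.280000]
step 2: m = 1.752000, f(m) = 0.505627 > 0 → root in [1.224000, 1.752000]
step 3: m = 1.488000, f(m) = 0.254574 > 0 → root in [1.224000, 1.488000]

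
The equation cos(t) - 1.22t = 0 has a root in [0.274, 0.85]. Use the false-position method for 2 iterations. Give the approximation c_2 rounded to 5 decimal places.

f(0.274000) = 0.628416, f(0.850000) = -0.377017
step 1: c = 0.634012, f(c) = 0.032163 > 0 → new bracket [0.634012, 0.850000]
step 2: c = 0.650989, f(c) = 0.001278 > 0 → new bracket [0.650989, 0.850000]

0.65099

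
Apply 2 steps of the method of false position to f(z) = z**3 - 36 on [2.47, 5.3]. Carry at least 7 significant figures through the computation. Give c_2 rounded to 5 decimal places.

False-position update: c = (a·f(b) − b·f(a))/(f(b) − f(a)); replace the endpoint whose sign matches f(c).
f(2.470000) = -20.930777, f(5.300000) = 112.877000
step 1: c = 2.912681, f(c) = -11.289669 < 0 → new bracket [2.912681, 5.300000]
step 2: c = 3.129744, f(c) = -5.343226 < 0 → new bracket [3.129744, 5.300000]

3.12974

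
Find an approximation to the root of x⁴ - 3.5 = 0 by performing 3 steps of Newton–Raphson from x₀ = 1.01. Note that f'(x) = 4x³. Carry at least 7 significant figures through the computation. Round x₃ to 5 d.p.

1.37019

Newton update: x ← x − f(x)/f'(x).
x_0 = 1.010000: f = -2.459396, f' = 4.121204 → x_1 = 1.010000 - (-2.459396)/(4.121204) = 1.606766
x_1 = 1.606766: f = 3.165166, f' = 16.592743 → x_2 = 1.606766 - (3.165166)/(16.592743) = 1.416010
x_2 = 1.416010: f = 0.520367, f' = 11.356887 → x_3 = 1.416010 - (0.520367)/(11.356887) = 1.370191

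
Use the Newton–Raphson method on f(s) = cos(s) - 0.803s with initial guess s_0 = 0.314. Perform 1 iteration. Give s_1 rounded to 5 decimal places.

0.94264

Newton update: s ← s − f(s)/f'(s).
f'(s) = -sin(s) - 0.803
s_0 = 0.314000: f = 0.698964, f' = -1.111866 → s_1 = 0.314000 - (0.698964)/(-1.111866) = 0.942641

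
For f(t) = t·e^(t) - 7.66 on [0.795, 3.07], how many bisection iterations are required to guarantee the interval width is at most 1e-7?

25

Initial width b − a = 3.07 − 0.795 = 2.275000.
After n steps the width is (b−a)/2^n; need (b−a)/2^n ≤ 1e-7.
So n ≥ log₂(2.275000/1e-7) = log₂(22750000.0000) ≈ 24.4394.
Hence n = 25.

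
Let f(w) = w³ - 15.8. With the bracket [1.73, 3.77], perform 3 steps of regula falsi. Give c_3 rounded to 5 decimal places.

f(1.730000) = -10.622283, f(3.770000) = 37.782633
step 1: c = 2.177671, f(c) = -5.472943 < 0 → new bracket [2.177671, 3.770000]
step 2: c = 2.379141, f(c) = -2.333316 < 0 → new bracket [2.379141, 3.770000]
step 3: c = 2.460040, f(c) = -0.912346 < 0 → new bracket [2.460040, 3.770000]

2.46004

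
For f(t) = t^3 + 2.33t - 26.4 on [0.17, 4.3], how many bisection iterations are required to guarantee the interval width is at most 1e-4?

Initial width b − a = 4.3 − 0.17 = 4.130000.
After n steps the width is (b−a)/2^n; need (b−a)/2^n ≤ 1e-4.
So n ≥ log₂(4.130000/1e-4) = log₂(41300.0000) ≈ 15.3339.
Hence n = 16.

16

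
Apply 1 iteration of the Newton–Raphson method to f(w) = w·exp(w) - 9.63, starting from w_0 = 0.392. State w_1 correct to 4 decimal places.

4.7850

f'(w) = (w + 1)·exp(w)
w_0 = 0.392000: f = -9.049864, f' = 2.060073 → w_1 = 0.392000 - (-9.049864)/(2.060073) = 4.784982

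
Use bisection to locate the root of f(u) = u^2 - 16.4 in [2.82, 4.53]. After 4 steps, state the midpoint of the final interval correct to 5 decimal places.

f(2.820000) = -8.447600, f(4.530000) = 4.120900 (opposite signs)
step 1: m = 3.675000, f(m) = -2.894375 < 0 → root in [3.675000, 4.530000]
step 2: m = 4.102500, f(m) = 0.430506 > 0 → root in [3.675000, 4.102500]
step 3: m = 3.888750, f(m) = -1.277623 < 0 → root in [3.888750, 4.102500]
step 4: m = 3.995625, f(m) = -0.434981 < 0 → root in [3.995625, 4.102500]
Midpoint of [3.995625, 4.102500] = 4.049062

4.04906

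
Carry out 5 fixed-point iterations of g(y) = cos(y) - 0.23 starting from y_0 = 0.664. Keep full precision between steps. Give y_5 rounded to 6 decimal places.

0.593144

y_1 = g(0.664000) = 0.557533
y_2 = g(0.557533) = 0.618563
y_3 = g(0.618563) = 0.584713
y_4 = g(0.584713) = 0.603871
y_5 = g(0.603871) = 0.593144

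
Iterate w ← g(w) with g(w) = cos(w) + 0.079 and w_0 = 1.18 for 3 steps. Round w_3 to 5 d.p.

0.64010

w_1 = g(1.180000) = 0.459925
w_2 = g(0.459925) = 0.975086
w_3 = g(0.975086) = 0.640097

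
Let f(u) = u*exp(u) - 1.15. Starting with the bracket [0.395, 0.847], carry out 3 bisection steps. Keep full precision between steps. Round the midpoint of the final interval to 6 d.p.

f(0.395000) = -0.563668, f(0.847000) = 0.825745 (opposite signs)
step 1: m = 0.621000, f(m) = 0.005549 > 0 → root in [0.395000, 0.621000]
step 2: m = 0.508000, f(m) = -0.305722 < 0 → root in [0.508000, 0.621000]
step 3: m = 0.564500, f(m) = -0.157288 < 0 → root in [0.564500, 0.621000]
Midpoint of [0.564500, 0.621000] = 0.592750

0.592750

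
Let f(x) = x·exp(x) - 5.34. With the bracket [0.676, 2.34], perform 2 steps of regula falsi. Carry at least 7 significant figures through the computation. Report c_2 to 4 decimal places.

f(0.676000) = -4.010985, f(2.340000) = 18.952094
step 1: c = 0.966653, f(c) = -2.798545 < 0 → new bracket [0.966653, 2.340000]
step 2: c = 1.143354, f(c) = -1.752984 < 0 → new bracket [1.143354, 2.340000]

1.1434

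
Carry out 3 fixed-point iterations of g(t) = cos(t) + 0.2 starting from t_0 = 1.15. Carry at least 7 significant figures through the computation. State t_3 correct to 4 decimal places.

0.7229

t_1 = g(1.150000) = 0.608487
t_2 = g(0.608487) = 1.020514
t_3 = g(1.020514) = 0.722928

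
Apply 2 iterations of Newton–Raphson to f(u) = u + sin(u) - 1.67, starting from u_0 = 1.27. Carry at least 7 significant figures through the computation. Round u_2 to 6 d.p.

Newton update: u ← u − f(u)/f'(u).
f'(u) = 1 + cos(u)
u_0 = 1.270000: f = 0.555101, f' = 1.296281 → u_1 = 1.270000 - (0.555101)/(1.296281) = 0.841774
u_1 = 0.841774: f = -0.082400, f' = 1.666141 → u_2 = 0.841774 - (-0.082400)/(1.666141) = 0.891230

0.891230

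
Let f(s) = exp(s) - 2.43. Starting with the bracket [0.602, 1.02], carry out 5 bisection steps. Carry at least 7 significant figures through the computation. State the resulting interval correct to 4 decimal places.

[0.8763, 0.8894]

f(0.602000) = -0.604233, f(1.020000) = 0.343195 (opposite signs)
step 1: m = 0.811000, f(m) = -0.179843 < 0 → root in [0.811000, 1.020000]
step 2: m = 0.915500, f(m) = 0.068024 > 0 → root in [0.811000, 0.915500]
step 3: m = 0.863250, f(m) = -0.059147 < 0 → root in [0.863250, 0.915500]
step 4: m = 0.889375, f(m) = 0.003608 > 0 → root in [0.863250, 0.889375]
step 5: m = 0.876313, f(m) = -0.027974 < 0 → root in [0.876313, 0.889375]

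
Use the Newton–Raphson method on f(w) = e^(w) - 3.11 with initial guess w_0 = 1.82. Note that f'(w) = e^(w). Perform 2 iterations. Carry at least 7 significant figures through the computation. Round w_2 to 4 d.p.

w_0 = 1.820000: f = 3.061858, f' = 6.171858 → w_1 = 1.820000 - (3.061858)/(6.171858) = 1.323900
w_1 = 1.323900: f = 0.648050, f' = 3.758050 → w_2 = 1.323900 - (0.648050)/(3.758050) = 1.151457

1.1515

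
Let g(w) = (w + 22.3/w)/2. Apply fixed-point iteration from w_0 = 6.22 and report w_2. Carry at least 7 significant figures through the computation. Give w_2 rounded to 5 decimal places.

4.72560

w_1 = g(6.220000) = 4.902605
w_2 = g(4.902605) = 4.725604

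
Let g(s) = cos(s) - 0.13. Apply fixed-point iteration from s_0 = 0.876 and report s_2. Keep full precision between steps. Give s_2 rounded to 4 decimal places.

0.7426

s_1 = g(0.876000) = 0.510229
s_2 = g(0.510229) = 0.742633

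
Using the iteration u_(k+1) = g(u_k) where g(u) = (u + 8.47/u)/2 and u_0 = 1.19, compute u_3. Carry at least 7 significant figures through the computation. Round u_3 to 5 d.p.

u_1 = g(1.190000) = 4.153824
u_2 = g(4.153824) = 3.096454
u_3 = g(3.096454) = 2.915921

2.91592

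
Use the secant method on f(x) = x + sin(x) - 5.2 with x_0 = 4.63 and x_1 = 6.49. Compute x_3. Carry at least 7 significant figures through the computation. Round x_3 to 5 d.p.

5.71784

Secant update: x_(k+1) = x_k − f(x_k)·(x_k − x_(k-1))/(f(x_k) − f(x_(k-1))).
f(x_0) = -1.566608, f(x_1) = 1.495344
x_2 = 6.490000 - (1.495344)·(6.490000 - 4.630000)/(1.495344 - (-1.566608)) = 5.581645; f(x_2) = -0.263750
x_3 = 5.581645 - (-0.263750)·(5.581645 - 6.490000)/(-0.263750 - (1.495344)) = 5.717839; f(x_3) = -0.017869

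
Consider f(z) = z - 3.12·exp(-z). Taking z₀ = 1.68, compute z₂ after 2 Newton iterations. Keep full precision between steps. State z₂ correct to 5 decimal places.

f'(z) = 1 + 3.12·exp(-z)
z_0 = 1.680000: f = 1.098513, f' = 1.581487 → z_1 = 1.680000 - (1.098513)/(1.581487) = 0.985392
z_1 = 0.985392: f = -0.179281, f' = 2.164674 → z_2 = 0.985392 - (-0.179281)/(2.164674) = 1.068214

1.06821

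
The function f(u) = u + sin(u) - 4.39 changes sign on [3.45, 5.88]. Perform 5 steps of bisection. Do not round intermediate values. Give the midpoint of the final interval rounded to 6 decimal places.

f(3.450000) = -1.243542, f(5.880000) = 1.097650 (opposite signs)
step 1: m = 4.665000, f(m) = -0.723877 < 0 → root in [4.665000, 5.880000]
step 2: m = 5.272500, f(m) = 0.035304 > 0 → root in [4.665000, 5.272500]
step 3: m = 4.968750, f(m) = -0.388569 < 0 → root in [4.968750, 5.272500]
step 4: m = 5.120625, f(m) = -0.187198 < 0 → root in [5.120625, 5.272500]
step 5: m = 5.196563, f(m) = -0.078497 < 0 → root in [5.196563, 5.272500]
Midpoint of [5.196563, 5.272500] = 5.234531

5.234531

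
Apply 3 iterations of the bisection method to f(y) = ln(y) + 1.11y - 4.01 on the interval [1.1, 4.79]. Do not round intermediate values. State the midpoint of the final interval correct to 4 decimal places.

f(1.100000) = -2.693690, f(4.790000) = 2.873430 (opposite signs)
step 1: m = 2.945000, f(m) = 0.339059 > 0 → root in [1.100000, 2.945000]
step 2: m = 2.022500, f(m) = -1.060691 < 0 → root in [2.022500, 2.945000]
step 3: m = 2.483750, f(m) = -0.343268 < 0 → root in [2.483750, 2.945000]
Midpoint of [2.483750, 2.945000] = 2.714375

2.7144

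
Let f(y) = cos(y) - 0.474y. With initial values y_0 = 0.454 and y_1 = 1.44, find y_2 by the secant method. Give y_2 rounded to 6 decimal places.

0.999414

f(y_0) = 0.683504, f(y_1) = -0.552136
y_2 = 1.440000 - (-0.552136)·(1.440000 - 0.454000)/(-0.552136 - (0.683504)) = 0.999414; f(y_2) = 0.067074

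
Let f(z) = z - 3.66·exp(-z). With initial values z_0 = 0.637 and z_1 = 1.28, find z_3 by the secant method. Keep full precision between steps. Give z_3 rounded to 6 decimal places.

f(z_0) = -1.298689, f(z_1) = 0.262383
z_2 = 1.280000 - (0.262383)·(1.280000 - 0.637000)/(0.262383 - (-1.298689)) = 1.171925; f(z_2) = 0.038167
z_3 = 1.171925 - (0.038167)·(1.171925 - 1.280000)/(0.038167 - (0.262383)) = 1.153528; f(z_3) = -0.001281

1.153528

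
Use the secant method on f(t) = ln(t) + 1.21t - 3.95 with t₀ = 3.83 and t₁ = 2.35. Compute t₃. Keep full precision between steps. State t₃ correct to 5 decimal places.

f(t_0) = 2.027165, f(t_1) = -0.252085
t_2 = 2.350000 - (-0.252085)·(2.350000 - 3.830000)/(-0.252085 - (2.027165)) = 2.513688; f(t_2) = 0.013313
t_3 = 2.513688 - (0.013313)·(2.513688 - 2.350000)/(0.013313 - (-0.252085)) = 2.505477; f(t_3) = 0.000106

2.50548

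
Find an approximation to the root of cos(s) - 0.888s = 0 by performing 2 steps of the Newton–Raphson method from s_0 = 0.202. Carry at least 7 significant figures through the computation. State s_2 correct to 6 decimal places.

f'(s) = -sin(s) - 0.888
s_0 = 0.202000: f = 0.800291, f' = -1.088629 → s_1 = 0.202000 - (0.800291)/(-1.088629) = 0.937137
s_1 = 0.937137: f = -0.240080, f' = -1.693866 → s_2 = 0.937137 - (-0.240080)/(-1.693866) = 0.795402

0.795402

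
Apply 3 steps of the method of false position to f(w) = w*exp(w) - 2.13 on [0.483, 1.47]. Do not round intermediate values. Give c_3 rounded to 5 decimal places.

0.85821

f(0.483000) = -1.347091, f(1.470000) = 4.263376
step 1: c = 0.719982, f(c) = -0.650872 < 0 → new bracket [0.719982, 1.470000]
step 2: c = 0.819319, f(c) = -0.271004 < 0 → new bracket [0.819319, 1.470000]
step 3: c = 0.858208, f(c) = -0.105549 < 0 → new bracket [0.858208, 1.470000]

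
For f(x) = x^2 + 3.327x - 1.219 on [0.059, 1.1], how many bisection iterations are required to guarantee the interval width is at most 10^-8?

27

Initial width b − a = 1.1 − 0.059 = 1.041000.
After n steps the width is (b−a)/2^n; need (b−a)/2^n ≤ 10^-8.
So n ≥ log₂(1.041000/10^-8) = log₂(104100000.0000) ≈ 26.6334.
Hence n = 27.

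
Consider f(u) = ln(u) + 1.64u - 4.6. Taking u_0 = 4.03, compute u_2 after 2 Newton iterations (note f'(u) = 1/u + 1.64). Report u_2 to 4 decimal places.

u_0 = 4.030000: f = 3.402966, f' = 1.888139 → u_1 = 4.030000 - (3.402966)/(1.888139) = 2.227714
u_1 = 2.227714: f = -0.145573, f' = 2.088891 → u_2 = 2.227714 - (-0.145573)/(2.088891) = 2.297403

2.2974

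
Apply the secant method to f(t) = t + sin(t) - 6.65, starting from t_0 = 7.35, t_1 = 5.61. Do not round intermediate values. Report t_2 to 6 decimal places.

6.503586

f(t_0) = 1.575667, f(t_1) = -1.663480
t_2 = 5.610000 - (-1.663480)·(5.610000 - 7.350000)/(-1.663480 - (1.575667)) = 6.503586; f(t_2) = 0.072206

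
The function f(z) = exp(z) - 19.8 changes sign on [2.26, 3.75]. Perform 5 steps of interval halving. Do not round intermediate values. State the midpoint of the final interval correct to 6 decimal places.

f(2.260000) = -10.216911, f(3.750000) = 22.721082 (opposite signs)
step 1: m = 3.005000, f(m) = 0.386216 > 0 → root in [2.260000, 3.005000]
step 2: m = 2.632500, f(m) = -5.891502 < 0 → root in [2.632500, 3.005000]
step 3: m = 2.818750, f(m) = -3.044107 < 0 → root in [2.818750, 3.005000]
step 4: m = 2.911875, f(m) = -1.408750 < 0 → root in [2.911875, 3.005000]
step 5: m = 2.958437, f(m) = -0.532158 < 0 → root in [2.958437, 3.005000]
Midpoint of [2.958437, 3.005000] = 2.981719

2.981719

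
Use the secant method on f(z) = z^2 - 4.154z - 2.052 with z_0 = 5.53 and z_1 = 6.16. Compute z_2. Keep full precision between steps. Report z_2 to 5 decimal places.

f(z_0) = 5.557280, f(z_1) = 10.304960
z_2 = 6.160000 - (10.304960)·(6.160000 - 5.530000)/(10.304960 - (5.557280)) = 4.792569; f(z_2) = 1.008386

4.79257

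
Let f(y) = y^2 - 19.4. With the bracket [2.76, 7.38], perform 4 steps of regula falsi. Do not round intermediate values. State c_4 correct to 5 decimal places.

f(2.760000) = -11.782400, f(7.380000) = 35.064400
step 1: c = 3.921972, f(c) = -4.018133 < 0 → new bracket [3.921972, 7.380000]
step 2: c = 4.277497, f(c) = -1.103017 < 0 → new bracket [4.277497, 7.380000]
step 3: c = 4.372116, f(c) = -0.284602 < 0 → new bracket [4.372116, 7.380000]
step 4: c = 4.396333, f(c) = -0.072256 < 0 → new bracket [4.396333, 7.380000]

4.39633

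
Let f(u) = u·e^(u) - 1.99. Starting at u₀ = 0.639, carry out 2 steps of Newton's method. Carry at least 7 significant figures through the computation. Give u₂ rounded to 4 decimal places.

0.8515

f'(u) = (u + 1)·e^(u)
u_0 = 0.639000: f = -0.779360, f' = 3.105225 → u_1 = 0.639000 - (-0.779360)/(3.105225) = 0.889983
u_1 = 0.889983: f = 0.177189, f' = 4.602278 → u_2 = 0.889983 - (0.177189)/(4.602278) = 0.851483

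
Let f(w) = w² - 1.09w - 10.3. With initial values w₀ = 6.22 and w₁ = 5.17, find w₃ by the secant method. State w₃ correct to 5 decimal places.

f(w_0) = 21.608600, f(w_1) = 10.793600
w_2 = 5.170000 - (10.793600)·(5.170000 - 6.220000)/(10.793600 - (21.608600)) = 4.122078; f(w_2) = 2.198460
w_3 = 4.122078 - (2.198460)·(4.122078 - 5.170000)/(2.198460 - (10.793600)) = 3.854041; f(w_3) = 0.352726

3.85404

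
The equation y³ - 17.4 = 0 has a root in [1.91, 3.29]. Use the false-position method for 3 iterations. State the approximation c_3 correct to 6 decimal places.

2.581641

f(1.910000) = -10.432129, f(3.290000) = 18.211289
step 1: c = 2.412605, f(c) = -3.357032 < 0 → new bracket [2.412605, 3.290000]
step 2: c = 2.549169, f(c) = -0.834835 < 0 → new bracket [2.549169, 3.290000]
step 3: c = 2.581641, f(c) = -0.193696 < 0 → new bracket [2.581641, 3.290000]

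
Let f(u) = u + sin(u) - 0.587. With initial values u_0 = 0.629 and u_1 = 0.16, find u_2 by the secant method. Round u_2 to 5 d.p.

0.29980

Secant update: u_(k+1) = u_k − f(u_k)·(u_k − u_(k-1))/(f(u_k) − f(u_(k-1))).
f(u_0) = 0.630336, f(u_1) = -0.267682
u_2 = 0.160000 - (-0.267682)·(0.160000 - 0.629000)/(-0.267682 - (0.630336)) = 0.299800; f(u_2) = 0.008129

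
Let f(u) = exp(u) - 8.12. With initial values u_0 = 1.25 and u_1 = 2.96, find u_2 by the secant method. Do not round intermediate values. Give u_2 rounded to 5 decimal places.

1.75082

Secant update: u_(k+1) = u_k − f(u_k)·(u_k − u_(k-1))/(f(u_k) − f(u_(k-1))).
f(u_0) = -4.629657, f(u_1) = 11.177972
u_2 = 2.960000 - (11.177972)·(2.960000 - 1.250000)/(11.177972 - (-4.629657)) = 1.750816; f(u_2) = -2.360700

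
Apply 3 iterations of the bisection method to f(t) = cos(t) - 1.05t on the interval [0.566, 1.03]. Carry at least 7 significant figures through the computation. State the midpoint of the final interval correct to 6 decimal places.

0.711000

f(0.566000) = 0.249753, f(1.030000) = -0.566681 (opposite signs)
step 1: m = 0.798000, f(m) = -0.139760 < 0 → root in [0.566000, 0.798000]
step 2: m = 0.682000, f(m) = 0.060214 > 0 → root in [0.682000, 0.798000]
step 3: m = 0.740000, f(m) = -0.038531 < 0 → root in [0.682000, 0.740000]
Midpoint of [0.682000, 0.740000] = 0.711000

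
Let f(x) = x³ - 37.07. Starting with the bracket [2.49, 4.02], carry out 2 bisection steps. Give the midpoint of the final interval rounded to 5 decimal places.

3.44625

f(2.490000) = -21.631751, f(4.020000) = 27.894808 (opposite signs)
step 1: m = 3.255000, f(m) = -2.583194 < 0 → root in [3.255000, 4.020000]
step 2: m = 3.637500, f(m) = 11.059240 > 0 → root in [3.255000, 3.637500]
Midpoint of [3.255000, 3.637500] = 3.446250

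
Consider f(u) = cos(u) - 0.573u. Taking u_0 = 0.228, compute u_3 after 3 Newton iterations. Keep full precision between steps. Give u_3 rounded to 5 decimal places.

0.97681

f'(u) = -sin(u) - 0.573
u_0 = 0.228000: f = 0.843476, f' = -0.799030 → u_1 = 0.228000 - (0.843476)/(-0.799030) = 1.283626
u_1 = 1.283626: f = -0.452278, f' = -1.532049 → u_2 = 1.283626 - (-0.452278)/(-1.532049) = 0.988415
u_2 = 0.988415: f = -0.016347, f' = -1.408155 → u_3 = 0.988415 - (-0.016347)/(-1.408155) = 0.976806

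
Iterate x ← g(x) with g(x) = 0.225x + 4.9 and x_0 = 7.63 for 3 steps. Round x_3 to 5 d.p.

6.33747

x_1 = g(7.630000) = 6.616750
x_2 = g(6.616750) = 6.388769
x_3 = g(6.388769) = 6.337473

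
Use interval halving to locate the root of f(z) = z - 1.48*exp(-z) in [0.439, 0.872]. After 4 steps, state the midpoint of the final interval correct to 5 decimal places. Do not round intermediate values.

f(0.439000) = -0.515128, f(0.872000) = 0.253191 (opposite signs)
step 1: m = 0.655500, f(m) = -0.112890 < 0 → root in [0.655500, 0.872000]
step 2: m = 0.763750, f(m) = 0.074194 > 0 → root in [0.655500, 0.763750]
step 3: m = 0.709625, f(m) = -0.018281 < 0 → root in [0.709625, 0.763750]
step 4: m = 0.736687, f(m) = 0.028216 > 0 → root in [0.709625, 0.736687]
Midpoint of [0.709625, 0.736687] = 0.723156

0.72316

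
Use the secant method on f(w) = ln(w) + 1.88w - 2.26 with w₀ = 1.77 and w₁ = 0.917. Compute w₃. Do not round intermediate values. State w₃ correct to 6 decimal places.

Secant update: w_(k+1) = w_k − f(w_k)·(w_k − w_(k-1))/(f(w_k) − f(w_(k-1))).
f(w_0) = 1.638580, f(w_1) = -0.622688
w_2 = 0.917000 - (-0.622688)·(0.917000 - 1.770000)/(-0.622688 - (1.638580)) = 1.151892; f(w_2) = 0.046962
w_3 = 1.151892 - (0.046962)·(1.151892 - 0.917000)/(0.046962 - (-0.622688)) = 1.135419; f(w_3) = 0.001589

1.135419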